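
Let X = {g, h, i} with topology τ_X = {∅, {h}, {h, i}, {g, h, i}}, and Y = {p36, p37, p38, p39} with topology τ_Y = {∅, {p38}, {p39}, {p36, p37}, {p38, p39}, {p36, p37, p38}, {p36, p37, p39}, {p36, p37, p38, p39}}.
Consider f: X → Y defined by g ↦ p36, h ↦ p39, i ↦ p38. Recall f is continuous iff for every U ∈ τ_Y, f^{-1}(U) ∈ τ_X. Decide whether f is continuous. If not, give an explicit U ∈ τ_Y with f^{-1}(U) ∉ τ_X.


f is NOT continuous.

Compute f^{-1}(U) for each U ∈ τ_Y:
  U = ∅: f^{-1}(U) = ∅ ∈ τ_X ✓.
  U = {p38}: f^{-1}(U) = {i} ∉ τ_X ✗.
  U = {p39}: f^{-1}(U) = {h} ∈ τ_X ✓.
  U = {p36, p37}: f^{-1}(U) = {g} ∉ τ_X ✗.
  U = {p38, p39}: f^{-1}(U) = {h, i} ∈ τ_X ✓.
  U = {p36, p37, p38}: f^{-1}(U) = {g, i} ∉ τ_X ✗.
  U = {p36, p37, p39}: f^{-1}(U) = {g, h} ∉ τ_X ✗.
  U = {p36, p37, p38, p39}: f^{-1}(U) = {g, h, i} ∈ τ_X ✓.
Found U = {p38} with f^{-1}(U) = {i} not in τ_X. Therefore f is NOT continuous.


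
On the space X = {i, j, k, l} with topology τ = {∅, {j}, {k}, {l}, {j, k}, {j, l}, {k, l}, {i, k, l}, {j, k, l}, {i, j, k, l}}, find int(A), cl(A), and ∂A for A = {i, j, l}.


int(A) = {j, l}, cl(A) = {i, j, l}, ∂A = {i}.

Closed sets in (X, τ) are complements of opens:
  closed(X, τ) = {∅, {i}, {j}, {i, j}, {i, k}, {i, l}, {i, j, k}, {i, j, l}, {i, k, l}, {i, j, k, l}}.
int(A) = ⋃ {U ∈ τ : U ⊆ A}. Opens contained in A: ∅, {j}, {l}, {j, l}.
Taking the union of these: int(A) = {j, l}.
cl(A) = ⋂ {C closed : A ⊆ C}. Closed sets containing A: {i, j, l}, {i, j, k, l}.
Intersecting these: cl(A) = {i, j, l}.
∂A = cl(A) ∖ int(A) = {i, j, l} ∖ {j, l} = {i}.


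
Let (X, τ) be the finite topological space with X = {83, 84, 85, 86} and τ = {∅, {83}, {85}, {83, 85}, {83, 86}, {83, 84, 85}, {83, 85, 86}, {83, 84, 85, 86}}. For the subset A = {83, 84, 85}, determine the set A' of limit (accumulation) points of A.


A' = {84, 86}

For each x ∈ X, list the open sets U ∈ τ with x ∈ U, then check whether U ∩ (A ∖ {x}) ≠ ∅ for every such U.
  x = 83: open {83} ∋ x has {83} ∩ (A ∖ {83}) = ∅, so x is NOT a limit point.
  x = 84: opens ∋ x are {83, 84, 85}, {83, 84, 85, 86}; each meets A ∖ {84}, so x IS a limit point.
  x = 85: open {85} ∋ x has {85} ∩ (A ∖ {85}) = ∅, so x is NOT a limit point.
  x = 86: opens ∋ x are {83, 86}, {83, 85, 86}, {83, 84, 85, 86}; each meets A ∖ {86}, so x IS a limit point.
Collecting: A' = {84, 86}.


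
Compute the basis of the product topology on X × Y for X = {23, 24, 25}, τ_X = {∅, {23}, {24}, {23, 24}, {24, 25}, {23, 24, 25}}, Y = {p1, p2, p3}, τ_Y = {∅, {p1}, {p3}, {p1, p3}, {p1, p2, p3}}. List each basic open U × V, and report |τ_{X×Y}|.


Basis B = {∅ × ∅, {23} × {p1}, {23} × {p3}, {24} × {p1}, {24} × {p3}, {23} × {p1, p3}, {23, 24} × {p1}, {23, 24} × {p3}, {24} × {p1, p3}, {24, 25} × {p1}, {24, 25} × {p3}, {23} × {p1, p2, p3}, {23, 24, 25} × {p1}, {23, 24, 25} × {p3}, {24} × {p1, p2, p3}, {23, 24} × {p1, p3}, {24, 25} × {p1, p3}, {23, 24} × {p1, p2, p3}, {23, 24, 25} × {p1, p3}, {24, 25} × {p1, p2, p3}, {23, 24, 25} × {p1, p2, p3}}; |τ_{X×Y}| = 70.

Enumerate products U × V with U ∈ τ_X, V ∈ τ_Y (deduplicated):
  ∅ × ∅ = {} (∅)
  {23} × {p1} = {(23,p1)}
  {23} × {p3} = {(23,p3)}
  {24} × {p1} = {(24,p1)}
  {24} × {p3} = {(24,p3)}
  {23} × {p1, p3} = {(23,p1), (23,p3)}
  {23, 24} × {p1} = {(23,p1), (24,p1)}
  {23, 24} × {p3} = {(23,p3), (24,p3)}
  {24} × {p1, p3} = {(24,p1), (24,p3)}
  {24, 25} × {p1} = {(24,p1), (25,p1)}
  {24, 25} × {p3} = {(24,p3), (25,p3)}
  {23} × {p1, p2, p3} = {(23,p1), (23,p2), (23,p3)}
  {23, 24, 25} × {p1} = {(23,p1), (24,p1), (25,p1)}
  {23, 24, 25} × {p3} = {(23,p3), (24,p3), (25,p3)}
  {24} × {p1, p2, p3} = {(24,p1), (24,p2), (24,p3)}
  {23, 24} × {p1, p3} = {(23,p1), (23,p3), (24,p1), (24,p3)}
  {24, 25} × {p1, p3} = {(24,p1), (24,p3), (25,p1), (25,p3)}
  {23, 24} × {p1, p2, p3} = {(23,p1), (23,p2), (23,p3), (24,p1), (24,p2), (24,p3)}
  {23, 24, 25} × {p1, p3} = {(23,p1), (23,p3), (24,p1), (24,p3), (25,p1), (25,p3)}
  {24, 25} × {p1, p2, p3} = {(24,p1), (24,p2), (24,p3), (25,p1), (25,p2), (25,p3)}
  {23, 24, 25} × {p1, p2, p3} = {(23,p1), (23,p2), (23,p3), (24,p1), (24,p2), (24,p3), (25,p1), (25,p2), (25,p3)}
These 21 distinct sets form the basis B.
Close under arbitrary unions to get τ_{X×Y}; counting gives |τ_{X×Y}| = 70.


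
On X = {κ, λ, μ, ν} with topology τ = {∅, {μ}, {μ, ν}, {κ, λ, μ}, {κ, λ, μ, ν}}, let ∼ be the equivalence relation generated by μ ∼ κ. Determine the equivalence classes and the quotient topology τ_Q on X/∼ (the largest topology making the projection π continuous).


X/∼ = {[κ=μ], [λ], [ν]}; |τ_Q| = 3.

Equivalence classes: [κ=μ], [λ], [ν].
Quotient map π: X → X/∼ sends κ ↦ [κ=μ], λ ↦ [λ], μ ↦ [κ=μ], ν ↦ [ν].
For each subset V ⊆ X/∼, compute π^{-1}(V) ⊆ X and check whether π^{-1}(V) ∈ τ. V is open in τ_Q iff π^{-1}(V) ∈ τ.
  V = {}: π^{-1}(V) = ∅ ∈ τ ✓.
  V = {[κ=μ]}: π^{-1}(V) = {κ, μ} ∉ τ ✗.
  V = {[λ]}: π^{-1}(V) = {λ} ∉ τ ✗.
  V = {[κ=μ], [λ]}: π^{-1}(V) = {κ, λ, μ} ∈ τ ✓.
  V = {[ν]}: π^{-1}(V) = {ν} ∉ τ ✗.
  V = {[κ=μ], [ν]}: π^{-1}(V) = {κ, μ, ν} ∉ τ ✗.
  V = {[λ], [ν]}: π^{-1}(V) = {λ, ν} ∉ τ ✗.
  V = {[κ=μ], [λ], [ν]}: π^{-1}(V) = {κ, λ, μ, ν} ∈ τ ✓.
Open sets in the quotient: τ_Q = {{}, {[κ=μ], [λ]}, {[κ=μ], [λ], [ν]}} (3 elements).


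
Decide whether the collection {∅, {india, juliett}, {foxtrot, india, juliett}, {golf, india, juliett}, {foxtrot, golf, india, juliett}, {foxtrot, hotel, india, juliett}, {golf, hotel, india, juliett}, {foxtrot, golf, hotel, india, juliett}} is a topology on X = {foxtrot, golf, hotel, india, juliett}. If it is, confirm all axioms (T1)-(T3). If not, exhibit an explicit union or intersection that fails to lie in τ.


τ is NOT a topology on X.

Axiom (T1): ∅ ∈ τ? Yes; X ∈ τ? Yes.
Axiom (T2/T3): check pairwise unions and intersections of members of τ.
Counterexample for (T3): {foxtrot, hotel, india, juliett} ∩ {golf, hotel, india, juliett} = {hotel, india, juliett} ∉ τ. Therefore τ is NOT a topology.


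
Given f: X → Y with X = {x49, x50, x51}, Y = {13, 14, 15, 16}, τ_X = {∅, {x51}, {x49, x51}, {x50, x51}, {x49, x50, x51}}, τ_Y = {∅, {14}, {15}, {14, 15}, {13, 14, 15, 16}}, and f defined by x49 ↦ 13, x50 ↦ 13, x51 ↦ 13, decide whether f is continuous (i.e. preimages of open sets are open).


f IS continuous.

Compute f^{-1}(U) for each U ∈ τ_Y:
  U = ∅: f^{-1}(U) = ∅ ∈ τ_X ✓.
  U = {14}: f^{-1}(U) = ∅ ∈ τ_X ✓.
  U = {15}: f^{-1}(U) = ∅ ∈ τ_X ✓.
  U = {14, 15}: f^{-1}(U) = ∅ ∈ τ_X ✓.
  U = {13, 14, 15, 16}: f^{-1}(U) = {x49, x50, x51} ∈ τ_X ✓.
Every preimage lies in τ_X, so f IS continuous.


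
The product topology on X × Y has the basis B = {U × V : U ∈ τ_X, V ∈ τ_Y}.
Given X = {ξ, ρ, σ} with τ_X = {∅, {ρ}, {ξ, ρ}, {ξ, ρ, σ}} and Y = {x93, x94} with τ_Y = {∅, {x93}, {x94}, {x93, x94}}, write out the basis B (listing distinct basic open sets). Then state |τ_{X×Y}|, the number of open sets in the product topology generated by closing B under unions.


Basis B = {∅ × ∅, {ρ} × {x93}, {ρ} × {x94}, {ξ, ρ} × {x93}, {ξ, ρ} × {x94}, {ρ} × {x93, x94}, {ξ, ρ, σ} × {x93}, {ξ, ρ, σ} × {x94}, {ξ, ρ} × {x93, x94}, {ξ, ρ, σ} × {x93, x94}}; |τ_{X×Y}| = 16.

Enumerate products U × V with U ∈ τ_X, V ∈ τ_Y (deduplicated):
  ∅ × ∅ = {} (∅)
  {ρ} × {x93} = {(ρ,x93)}
  {ρ} × {x94} = {(ρ,x94)}
  {ξ, ρ} × {x93} = {(ξ,x93), (ρ,x93)}
  {ξ, ρ} × {x94} = {(ξ,x94), (ρ,x94)}
  {ρ} × {x93, x94} = {(ρ,x93), (ρ,x94)}
  {ξ, ρ, σ} × {x93} = {(ξ,x93), (ρ,x93), (σ,x93)}
  {ξ, ρ, σ} × {x94} = {(ξ,x94), (ρ,x94), (σ,x94)}
  {ξ, ρ} × {x93, x94} = {(ξ,x93), (ξ,x94), (ρ,x93), (ρ,x94)}
  {ξ, ρ, σ} × {x93, x94} = {(ξ,x93), (ξ,x94), (ρ,x93), (ρ,x94), (σ,x93), (σ,x94)}
These 10 distinct sets form the basis B.
Close under arbitrary unions to get τ_{X×Y}; counting gives |τ_{X×Y}| = 16.


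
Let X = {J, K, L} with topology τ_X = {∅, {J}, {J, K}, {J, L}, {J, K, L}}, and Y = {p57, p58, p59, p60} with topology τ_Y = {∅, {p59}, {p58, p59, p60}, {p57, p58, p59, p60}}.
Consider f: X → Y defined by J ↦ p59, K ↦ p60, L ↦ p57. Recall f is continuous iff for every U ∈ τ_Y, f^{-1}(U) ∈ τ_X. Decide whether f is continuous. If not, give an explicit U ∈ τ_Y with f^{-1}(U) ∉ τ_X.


f IS continuous.

Compute f^{-1}(U) for each U ∈ τ_Y:
  U = ∅: f^{-1}(U) = ∅ ∈ τ_X ✓.
  U = {p59}: f^{-1}(U) = {J} ∈ τ_X ✓.
  U = {p58, p59, p60}: f^{-1}(U) = {J, K} ∈ τ_X ✓.
  U = {p57, p58, p59, p60}: f^{-1}(U) = {J, K, L} ∈ τ_X ✓.
Every preimage lies in τ_X, so f IS continuous.


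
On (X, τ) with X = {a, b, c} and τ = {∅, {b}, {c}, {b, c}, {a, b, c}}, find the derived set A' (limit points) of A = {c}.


A' = {a}

For each x ∈ X, list the open sets U ∈ τ with x ∈ U, then check whether U ∩ (A ∖ {x}) ≠ ∅ for every such U.
  x = a: opens ∋ x are {a, b, c}; each meets A ∖ {a}, so x IS a limit point.
  x = b: open {b} ∋ x has {b} ∩ (A ∖ {b}) = ∅, so x is NOT a limit point.
  x = c: open {c} ∋ x has {c} ∩ (A ∖ {c}) = ∅, so x is NOT a limit point.
Collecting: A' = {a}.


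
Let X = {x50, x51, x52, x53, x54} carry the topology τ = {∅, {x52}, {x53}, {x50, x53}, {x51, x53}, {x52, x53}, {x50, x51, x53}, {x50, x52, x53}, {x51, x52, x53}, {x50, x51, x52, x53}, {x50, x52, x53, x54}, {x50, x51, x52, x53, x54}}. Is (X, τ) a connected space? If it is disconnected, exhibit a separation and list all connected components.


(X, τ) is connected.

Find clopen sets (U ∈ τ with X ∖ U ∈ τ):
  U = ∅, X ∖ U = {x50, x51, x52, x53, x54} — both open, so U is clopen.
  U = {x50, x51, x52, x53, x54}, X ∖ U = ∅ — both open, so U is clopen.
Only trivial clopens (∅ and X) exist, so (X, τ) is connected.
Compute connected components by grouping points that agree on all clopens:
  component: {x50, x51, x52, x53, x54}


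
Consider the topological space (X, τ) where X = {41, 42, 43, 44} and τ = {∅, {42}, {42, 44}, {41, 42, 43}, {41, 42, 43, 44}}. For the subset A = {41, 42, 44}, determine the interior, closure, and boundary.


int(A) = {42, 44}, cl(A) = {41, 42, 43, 44}, ∂A = {41, 43}.

Closed sets in (X, τ) are complements of opens:
  closed(X, τ) = {∅, {44}, {41, 43}, {41, 43, 44}, {41, 42, 43, 44}}.
int(A) = ⋃ {U ∈ τ : U ⊆ A}. Opens contained in A: ∅, {42}, {42, 44}.
Taking the union of these: int(A) = {42, 44}.
cl(A) = ⋂ {C closed : A ⊆ C}. Closed sets containing A: {41, 42, 43, 44}.
Intersecting these: cl(A) = {41, 42, 43, 44}.
∂A = cl(A) ∖ int(A) = {41, 42, 43, 44} ∖ {42, 44} = {41, 43}.


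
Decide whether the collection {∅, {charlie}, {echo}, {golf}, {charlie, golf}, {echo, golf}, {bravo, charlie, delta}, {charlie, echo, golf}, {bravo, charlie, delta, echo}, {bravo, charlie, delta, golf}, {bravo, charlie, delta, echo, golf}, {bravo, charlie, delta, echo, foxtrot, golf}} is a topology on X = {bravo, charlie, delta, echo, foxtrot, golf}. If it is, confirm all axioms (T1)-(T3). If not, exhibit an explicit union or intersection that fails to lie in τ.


τ is NOT a topology on X.

Axiom (T1): ∅ ∈ τ? Yes; X ∈ τ? Yes.
Axiom (T2/T3): check pairwise unions and intersections of members of τ.
Counterexample for (T2): {charlie} ∪ {echo} = {charlie, echo} ∉ τ. Therefore τ is NOT a topology.


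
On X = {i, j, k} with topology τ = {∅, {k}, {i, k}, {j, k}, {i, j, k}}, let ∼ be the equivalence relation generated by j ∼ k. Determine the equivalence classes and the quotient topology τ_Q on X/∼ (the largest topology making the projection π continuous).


X/∼ = {[i], [j=k]}; |τ_Q| = 3.

Equivalence classes: [i], [j=k].
Quotient map π: X → X/∼ sends i ↦ [i], j ↦ [j=k], k ↦ [j=k].
For each subset V ⊆ X/∼, compute π^{-1}(V) ⊆ X and check whether π^{-1}(V) ∈ τ. V is open in τ_Q iff π^{-1}(V) ∈ τ.
  V = {}: π^{-1}(V) = ∅ ∈ τ ✓.
  V = {[i]}: π^{-1}(V) = {i} ∉ τ ✗.
  V = {[j=k]}: π^{-1}(V) = {j, k} ∈ τ ✓.
  V = {[i], [j=k]}: π^{-1}(V) = {i, j, k} ∈ τ ✓.
Open sets in the quotient: τ_Q = {{}, {[j=k]}, {[i], [j=k]}} (3 elements).


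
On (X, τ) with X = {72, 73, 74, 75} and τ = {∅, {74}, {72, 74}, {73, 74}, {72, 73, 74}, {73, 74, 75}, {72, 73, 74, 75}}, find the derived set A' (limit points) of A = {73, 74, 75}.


A' = {72, 73, 75}

For each x ∈ X, list the open sets U ∈ τ with x ∈ U, then check whether U ∩ (A ∖ {x}) ≠ ∅ for every such U.
  x = 72: opens ∋ x are {72, 74}, {72, 73, 74}, {72, 73, 74, 75}; each meets A ∖ {72}, so x IS a limit point.
  x = 73: opens ∋ x are {73, 74}, {72, 73, 74}, {73, 74, 75}, {72, 73, 74, 75}; each meets A ∖ {73}, so x IS a limit point.
  x = 74: open {74} ∋ x has {74} ∩ (A ∖ {74}) = ∅, so x is NOT a limit point.
  x = 75: opens ∋ x are {73, 74, 75}, {72, 73, 74, 75}; each meets A ∖ {75}, so x IS a limit point.
Collecting: A' = {72, 73, 75}.


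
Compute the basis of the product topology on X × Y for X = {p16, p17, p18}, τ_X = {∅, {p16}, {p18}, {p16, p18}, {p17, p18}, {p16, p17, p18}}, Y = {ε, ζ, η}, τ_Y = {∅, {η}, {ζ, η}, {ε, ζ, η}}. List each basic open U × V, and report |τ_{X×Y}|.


Basis B = {∅ × ∅, {p16} × {η}, {p18} × {η}, {p16} × {ζ, η}, {p16, p18} × {η}, {p17, p18} × {η}, {p18} × {ζ, η}, {p16} × {ε, ζ, η}, {p16, p17, p18} × {η}, {p18} × {ε, ζ, η}, {p16, p18} × {ζ, η}, {p17, p18} × {ζ, η}, {p16, p18} × {ε, ζ, η}, {p16, p17, p18} × {ζ, η}, {p17, p18} × {ε, ζ, η}, {p16, p17, p18} × {ε, ζ, η}}; |τ_{X×Y}| = 40.

Enumerate products U × V with U ∈ τ_X, V ∈ τ_Y (deduplicated):
  ∅ × ∅ = {} (∅)
  {p16} × {η} = {(p16,η)}
  {p18} × {η} = {(p18,η)}
  {p16} × {ζ, η} = {(p16,ζ), (p16,η)}
  {p16, p18} × {η} = {(p16,η), (p18,η)}
  {p17, p18} × {η} = {(p17,η), (p18,η)}
  {p18} × {ζ, η} = {(p18,ζ), (p18,η)}
  {p16} × {ε, ζ, η} = {(p16,ε), (p16,ζ), (p16,η)}
  {p16, p17, p18} × {η} = {(p16,η), (p17,η), (p18,η)}
  {p18} × {ε, ζ, η} = {(p18,ε), (p18,ζ), (p18,η)}
  {p16, p18} × {ζ, η} = {(p16,ζ), (p16,η), (p18,ζ), (p18,η)}
  {p17, p18} × {ζ, η} = {(p17,ζ), (p17,η), (p18,ζ), (p18,η)}
  {p16, p18} × {ε, ζ, η} = {(p16,ε), (p16,ζ), (p16,η), (p18,ε), (p18,ζ), (p18,η)}
  {p16, p17, p18} × {ζ, η} = {(p16,ζ), (p16,η), (p17,ζ), (p17,η), (p18,ζ), (p18,η)}
  {p17, p18} × {ε, ζ, η} = {(p17,ε), (p17,ζ), (p17,η), (p18,ε), (p18,ζ), (p18,η)}
  {p16, p17, p18} × {ε, ζ, η} = {(p16,ε), (p16,ζ), (p16,η), (p17,ε), (p17,ζ), (p17,η), (p18,ε), (p18,ζ), (p18,η)}
These 16 distinct sets form the basis B.
Close under arbitrary unions to get τ_{X×Y}; counting gives |τ_{X×Y}| = 40.


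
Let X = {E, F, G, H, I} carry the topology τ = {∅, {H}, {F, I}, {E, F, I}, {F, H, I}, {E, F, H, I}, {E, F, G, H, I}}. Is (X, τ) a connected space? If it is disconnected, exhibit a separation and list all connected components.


(X, τ) is connected.

Find clopen sets (U ∈ τ with X ∖ U ∈ τ):
  U = ∅, X ∖ U = {E, F, G, H, I} — both open, so U is clopen.
  U = {E, F, G, H, I}, X ∖ U = ∅ — both open, so U is clopen.
Only trivial clopens (∅ and X) exist, so (X, τ) is connected.
Compute connected components by grouping points that agree on all clopens:
  component: {E, F, G, H, I}


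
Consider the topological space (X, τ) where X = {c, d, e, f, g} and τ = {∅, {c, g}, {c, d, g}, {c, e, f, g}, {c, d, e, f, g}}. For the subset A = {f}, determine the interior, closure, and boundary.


int(A) = ∅, cl(A) = {e, f}, ∂A = {e, f}.

Closed sets in (X, τ) are complements of opens:
  closed(X, τ) = {∅, {d}, {e, f}, {d, e, f}, {c, d, e, f, g}}.
int(A) = ⋃ {U ∈ τ : U ⊆ A}. Opens contained in A: ∅.
Taking the union of these: int(A) = ∅.
cl(A) = ⋂ {C closed : A ⊆ C}. Closed sets containing A: {e, f}, {d, e, f}, {c, d, e, f, g}.
Intersecting these: cl(A) = {e, f}.
∂A = cl(A) ∖ int(A) = {e, f} ∖ ∅ = {e, f}.


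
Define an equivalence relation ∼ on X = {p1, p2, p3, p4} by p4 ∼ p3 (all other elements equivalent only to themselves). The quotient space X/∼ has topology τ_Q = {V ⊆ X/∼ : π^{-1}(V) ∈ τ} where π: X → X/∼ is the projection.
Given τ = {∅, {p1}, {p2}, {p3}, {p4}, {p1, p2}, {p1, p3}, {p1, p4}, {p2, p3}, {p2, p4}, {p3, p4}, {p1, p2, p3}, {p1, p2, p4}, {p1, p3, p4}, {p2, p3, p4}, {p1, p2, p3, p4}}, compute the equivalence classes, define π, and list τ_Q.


X/∼ = {[p1], [p2], [p3=p4]}; |τ_Q| = 8.

Equivalence classes: [p1], [p2], [p3=p4].
Quotient map π: X → X/∼ sends p1 ↦ [p1], p2 ↦ [p2], p3 ↦ [p3=p4], p4 ↦ [p3=p4].
For each subset V ⊆ X/∼, compute π^{-1}(V) ⊆ X and check whether π^{-1}(V) ∈ τ. V is open in τ_Q iff π^{-1}(V) ∈ τ.
  V = {}: π^{-1}(V) = ∅ ∈ τ ✓.
  V = {[p1]}: π^{-1}(V) = {p1} ∈ τ ✓.
  V = {[p2]}: π^{-1}(V) = {p2} ∈ τ ✓.
  V = {[p1], [p2]}: π^{-1}(V) = {p1, p2} ∈ τ ✓.
  V = {[p3=p4]}: π^{-1}(V) = {p3, p4} ∈ τ ✓.
  V = {[p1], [p3=p4]}: π^{-1}(V) = {p1, p3, p4} ∈ τ ✓.
  V = {[p2], [p3=p4]}: π^{-1}(V) = {p2, p3, p4} ∈ τ ✓.
  V = {[p1], [p2], [p3=p4]}: π^{-1}(V) = {p1, p2, p3, p4} ∈ τ ✓.
Open sets in the quotient: τ_Q = {{}, {[p1]}, {[p2]}, {[p1], [p2]}, {[p3=p4]}, {[p1], [p3=p4]}, {[p2], [p3=p4]}, {[p1], [p2], [p3=p4]}} (8 elements).


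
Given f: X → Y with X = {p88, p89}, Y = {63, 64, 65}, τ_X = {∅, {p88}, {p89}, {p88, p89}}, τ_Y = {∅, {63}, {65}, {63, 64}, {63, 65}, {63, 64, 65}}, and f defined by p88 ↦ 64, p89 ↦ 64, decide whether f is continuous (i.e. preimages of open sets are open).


f IS continuous.

Compute f^{-1}(U) for each U ∈ τ_Y:
  U = ∅: f^{-1}(U) = ∅ ∈ τ_X ✓.
  U = {63}: f^{-1}(U) = ∅ ∈ τ_X ✓.
  U = {65}: f^{-1}(U) = ∅ ∈ τ_X ✓.
  U = {63, 64}: f^{-1}(U) = {p88, p89} ∈ τ_X ✓.
  U = {63, 65}: f^{-1}(U) = ∅ ∈ τ_X ✓.
  U = {63, 64, 65}: f^{-1}(U) = {p88, p89} ∈ τ_X ✓.
Every preimage lies in τ_X, so f IS continuous.


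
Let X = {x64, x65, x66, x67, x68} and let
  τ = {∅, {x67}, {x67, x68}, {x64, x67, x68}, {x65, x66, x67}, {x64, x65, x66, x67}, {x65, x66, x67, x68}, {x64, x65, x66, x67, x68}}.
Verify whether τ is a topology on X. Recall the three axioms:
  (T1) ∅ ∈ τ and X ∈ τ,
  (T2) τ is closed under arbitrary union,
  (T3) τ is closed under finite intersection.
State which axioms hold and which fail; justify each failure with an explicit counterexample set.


τ is NOT a topology on X.

Axiom (T1): ∅ ∈ τ? Yes; X ∈ τ? Yes.
Axiom (T2/T3): check pairwise unions and intersections of members of τ.
Counterexample for (T3): {x64, x67, x68} ∩ {x64, x65, x66, x67} = {x64, x67} ∉ τ. Therefore τ is NOT a topology.


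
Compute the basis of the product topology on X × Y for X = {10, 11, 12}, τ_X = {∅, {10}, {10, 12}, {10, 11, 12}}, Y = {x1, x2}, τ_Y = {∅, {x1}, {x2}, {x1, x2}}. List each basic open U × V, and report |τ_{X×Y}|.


Basis B = {∅ × ∅, {10} × {x1}, {10} × {x2}, {10} × {x1, x2}, {10, 12} × {x1}, {10, 12} × {x2}, {10, 11, 12} × {x1}, {10, 11, 12} × {x2}, {10, 12} × {x1, x2}, {10, 11, 12} × {x1, x2}}; |τ_{X×Y}| = 16.

Enumerate products U × V with U ∈ τ_X, V ∈ τ_Y (deduplicated):
  ∅ × ∅ = {} (∅)
  {10} × {x1} = {(10,x1)}
  {10} × {x2} = {(10,x2)}
  {10} × {x1, x2} = {(10,x1), (10,x2)}
  {10, 12} × {x1} = {(10,x1), (12,x1)}
  {10, 12} × {x2} = {(10,x2), (12,x2)}
  {10, 11, 12} × {x1} = {(10,x1), (11,x1), (12,x1)}
  {10, 11, 12} × {x2} = {(10,x2), (11,x2), (12,x2)}
  {10, 12} × {x1, x2} = {(10,x1), (10,x2), (12,x1), (12,x2)}
  {10, 11, 12} × {x1, x2} = {(10,x1), (10,x2), (11,x1), (11,x2), (12,x1), (12,x2)}
These 10 distinct sets form the basis B.
Close under arbitrary unions to get τ_{X×Y}; counting gives |τ_{X×Y}| = 16.


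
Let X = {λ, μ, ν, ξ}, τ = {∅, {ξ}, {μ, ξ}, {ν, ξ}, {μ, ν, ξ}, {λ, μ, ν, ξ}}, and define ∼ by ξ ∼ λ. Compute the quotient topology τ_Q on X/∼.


X/∼ = {[λ=ξ], [μ], [ν]}; |τ_Q| = 2.

Equivalence classes: [λ=ξ], [μ], [ν].
Quotient map π: X → X/∼ sends λ ↦ [λ=ξ], μ ↦ [μ], ν ↦ [ν], ξ ↦ [λ=ξ].
For each subset V ⊆ X/∼, compute π^{-1}(V) ⊆ X and check whether π^{-1}(V) ∈ τ. V is open in τ_Q iff π^{-1}(V) ∈ τ.
  V = {}: π^{-1}(V) = ∅ ∈ τ ✓.
  V = {[λ=ξ]}: π^{-1}(V) = {λ, ξ} ∉ τ ✗.
  V = {[μ]}: π^{-1}(V) = {μ} ∉ τ ✗.
  V = {[λ=ξ], [μ]}: π^{-1}(V) = {λ, μ, ξ} ∉ τ ✗.
  V = {[ν]}: π^{-1}(V) = {ν} ∉ τ ✗.
  V = {[λ=ξ], [ν]}: π^{-1}(V) = {λ, ν, ξ} ∉ τ ✗.
  V = {[μ], [ν]}: π^{-1}(V) = {μ, ν} ∉ τ ✗.
  V = {[λ=ξ], [μ], [ν]}: π^{-1}(V) = {λ, μ, ν, ξ} ∈ τ ✓.
Open sets in the quotient: τ_Q = {{}, {[λ=ξ], [μ], [ν]}} (2 elements).


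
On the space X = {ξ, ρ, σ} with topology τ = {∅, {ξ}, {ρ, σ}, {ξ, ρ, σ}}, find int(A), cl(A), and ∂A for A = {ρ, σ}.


int(A) = {ρ, σ}, cl(A) = {ρ, σ}, ∂A = ∅.

Closed sets in (X, τ) are complements of opens:
  closed(X, τ) = {∅, {ξ}, {ρ, σ}, {ξ, ρ, σ}}.
int(A) = ⋃ {U ∈ τ : U ⊆ A}. Opens contained in A: ∅, {ρ, σ}.
Taking the union of these: int(A) = {ρ, σ}.
cl(A) = ⋂ {C closed : A ⊆ C}. Closed sets containing A: {ρ, σ}, {ξ, ρ, σ}.
Intersecting these: cl(A) = {ρ, σ}.
∂A = cl(A) ∖ int(A) = {ρ, σ} ∖ {ρ, σ} = ∅.


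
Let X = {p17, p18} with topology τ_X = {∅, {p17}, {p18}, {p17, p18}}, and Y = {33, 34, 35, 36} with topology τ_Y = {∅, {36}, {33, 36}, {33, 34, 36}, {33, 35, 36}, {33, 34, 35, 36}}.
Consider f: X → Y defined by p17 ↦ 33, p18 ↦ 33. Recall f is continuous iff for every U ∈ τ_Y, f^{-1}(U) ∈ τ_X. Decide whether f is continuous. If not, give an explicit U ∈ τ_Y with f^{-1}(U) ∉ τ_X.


f IS continuous.

Compute f^{-1}(U) for each U ∈ τ_Y:
  U = ∅: f^{-1}(U) = ∅ ∈ τ_X ✓.
  U = {36}: f^{-1}(U) = ∅ ∈ τ_X ✓.
  U = {33, 36}: f^{-1}(U) = {p17, p18} ∈ τ_X ✓.
  U = {33, 34, 36}: f^{-1}(U) = {p17, p18} ∈ τ_X ✓.
  U = {33, 35, 36}: f^{-1}(U) = {p17, p18} ∈ τ_X ✓.
  U = {33, 34, 35, 36}: f^{-1}(U) = {p17, p18} ∈ τ_X ✓.
Every preimage lies in τ_X, so f IS continuous.


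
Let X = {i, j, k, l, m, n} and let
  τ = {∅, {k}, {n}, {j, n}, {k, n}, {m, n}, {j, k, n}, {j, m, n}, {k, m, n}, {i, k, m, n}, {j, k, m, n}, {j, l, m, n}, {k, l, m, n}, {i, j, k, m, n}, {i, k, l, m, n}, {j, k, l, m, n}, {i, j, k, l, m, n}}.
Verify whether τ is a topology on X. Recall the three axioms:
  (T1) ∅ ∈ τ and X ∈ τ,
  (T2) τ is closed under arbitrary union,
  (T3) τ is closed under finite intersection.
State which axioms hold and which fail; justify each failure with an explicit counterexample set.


τ is NOT a topology on X.

Axiom (T1): ∅ ∈ τ? Yes; X ∈ τ? Yes.
Axiom (T2/T3): check pairwise unions and intersections of members of τ.
Counterexample for (T3): {j, l, m, n} ∩ {k, l, m, n} = {l, m, n} ∉ τ. Therefore τ is NOT a topology.


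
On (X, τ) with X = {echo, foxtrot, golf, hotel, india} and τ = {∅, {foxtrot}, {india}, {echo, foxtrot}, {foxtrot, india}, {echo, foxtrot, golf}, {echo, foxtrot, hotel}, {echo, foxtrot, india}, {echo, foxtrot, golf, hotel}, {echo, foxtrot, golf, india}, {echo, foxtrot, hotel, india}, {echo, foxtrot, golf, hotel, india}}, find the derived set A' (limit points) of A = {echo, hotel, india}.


A' = {golf, hotel}

For each x ∈ X, list the open sets U ∈ τ with x ∈ U, then check whether U ∩ (A ∖ {x}) ≠ ∅ for every such U.
  x = echo: open {echo, foxtrot} ∋ x has {echo, foxtrot} ∩ (A ∖ {echo}) = ∅, so x is NOT a limit point.
  x = foxtrot: open {foxtrot} ∋ x has {foxtrot} ∩ (A ∖ {foxtrot}) = ∅, so x is NOT a limit point.
  x = golf: opens ∋ x are {echo, foxtrot, golf}, {echo, foxtrot, golf, hotel}, {echo, foxtrot, golf, india}, {echo, foxtrot, golf, hotel, india}; each meets A ∖ {golf}, so x IS a limit point.
  x = hotel: opens ∋ x are {echo, foxtrot, hotel}, {echo, foxtrot, golf, hotel}, {echo, foxtrot, hotel, india}, {echo, foxtrot, golf, hotel, india}; each meets A ∖ {hotel}, so x IS a limit point.
  x = india: open {india} ∋ x has {india} ∩ (A ∖ {india}) = ∅, so x is NOT a limit point.
Collecting: A' = {golf, hotel}.


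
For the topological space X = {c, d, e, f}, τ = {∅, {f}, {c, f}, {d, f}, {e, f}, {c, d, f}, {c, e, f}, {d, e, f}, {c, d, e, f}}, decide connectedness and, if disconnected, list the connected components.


(X, τ) is connected.

Find clopen sets (U ∈ τ with X ∖ U ∈ τ):
  U = ∅, X ∖ U = {c, d, e, f} — both open, so U is clopen.
  U = {c, d, e, f}, X ∖ U = ∅ — both open, so U is clopen.
Only trivial clopens (∅ and X) exist, so (X, τ) is connected.
Compute connected components by grouping points that agree on all clopens:
  component: {c, d, e, f}


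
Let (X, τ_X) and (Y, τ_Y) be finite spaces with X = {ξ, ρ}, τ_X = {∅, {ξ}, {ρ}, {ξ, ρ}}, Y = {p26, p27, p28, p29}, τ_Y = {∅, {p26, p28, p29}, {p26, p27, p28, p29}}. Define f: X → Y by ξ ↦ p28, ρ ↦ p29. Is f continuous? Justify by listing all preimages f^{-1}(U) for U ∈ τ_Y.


f IS continuous.

Compute f^{-1}(U) for each U ∈ τ_Y:
  U = ∅: f^{-1}(U) = ∅ ∈ τ_X ✓.
  U = {p26, p28, p29}: f^{-1}(U) = {ξ, ρ} ∈ τ_X ✓.
  U = {p26, p27, p28, p29}: f^{-1}(U) = {ξ, ρ} ∈ τ_X ✓.
Every preimage lies in τ_X, so f IS continuous.


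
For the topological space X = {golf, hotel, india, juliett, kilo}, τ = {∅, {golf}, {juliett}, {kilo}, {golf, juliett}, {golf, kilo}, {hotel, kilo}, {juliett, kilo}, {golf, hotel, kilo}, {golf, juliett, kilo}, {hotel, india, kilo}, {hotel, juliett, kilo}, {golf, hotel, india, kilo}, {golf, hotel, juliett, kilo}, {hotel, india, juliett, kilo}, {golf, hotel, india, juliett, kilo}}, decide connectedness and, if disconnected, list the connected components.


(X, τ) is disconnected; components = [{golf}, {juliett}, {hotel, india, kilo}].

Find clopen sets (U ∈ τ with X ∖ U ∈ τ):
  U = ∅, X ∖ U = {golf, hotel, india, juliett, kilo} — both open, so U is clopen.
  U = {golf}, X ∖ U = {hotel, india, juliett, kilo} — both open, so U is clopen.
  U = {juliett}, X ∖ U = {golf, hotel, india, kilo} — both open, so U is clopen.
  U = {golf, juliett}, X ∖ U = {hotel, india, kilo} — both open, so U is clopen.
  U = {hotel, india, kilo}, X ∖ U = {golf, juliett} — both open, so U is clopen.
  U = {golf, hotel, india, kilo}, X ∖ U = {juliett} — both open, so U is clopen.
  U = {hotel, india, juliett, kilo}, X ∖ U = {golf} — both open, so U is clopen.
  U = {golf, hotel, india, juliett, kilo}, X ∖ U = ∅ — both open, so U is clopen.
Nontrivial clopen(s) exist: e.g. {juliett}. So (X, τ) is disconnected.
Compute connected components by grouping points that agree on all clopens:
  component: {golf}
  component: {juliett}
  component: {hotel, india, kilo}


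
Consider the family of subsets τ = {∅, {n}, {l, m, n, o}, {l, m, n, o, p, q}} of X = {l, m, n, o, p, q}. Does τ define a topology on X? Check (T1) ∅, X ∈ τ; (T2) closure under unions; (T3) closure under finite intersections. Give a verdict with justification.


τ IS a topology on X.

Axiom (T1): ∅ ∈ τ? Yes; X ∈ τ? Yes.
Axiom (T2/T3): check pairwise unions and intersections of members of τ.
All pairwise intersections and unions checked — each lies in τ. Therefore τ satisfies (T1), (T2), (T3): it IS a topology on X.


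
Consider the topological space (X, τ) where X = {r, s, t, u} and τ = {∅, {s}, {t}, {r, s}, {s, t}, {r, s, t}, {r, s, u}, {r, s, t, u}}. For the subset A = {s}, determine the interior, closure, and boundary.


int(A) = {s}, cl(A) = {r, s, u}, ∂A = {r, u}.

Closed sets in (X, τ) are complements of opens:
  closed(X, τ) = {∅, {t}, {u}, {r, u}, {t, u}, {r, s, u}, {r, t, u}, {r, s, t, u}}.
int(A) = ⋃ {U ∈ τ : U ⊆ A}. Opens contained in A: ∅, {s}.
Taking the union of these: int(A) = {s}.
cl(A) = ⋂ {C closed : A ⊆ C}. Closed sets containing A: {r, s, u}, {r, s, t, u}.
Intersecting these: cl(A) = {r, s, u}.
∂A = cl(A) ∖ int(A) = {r, s, u} ∖ {s} = {r, u}.


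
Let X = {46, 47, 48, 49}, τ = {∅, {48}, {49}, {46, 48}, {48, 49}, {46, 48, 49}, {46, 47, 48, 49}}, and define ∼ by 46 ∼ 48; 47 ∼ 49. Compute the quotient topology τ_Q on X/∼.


X/∼ = {[46=48], [47=49]}; |τ_Q| = 3.

Equivalence classes: [46=48], [47=49].
Quotient map π: X → X/∼ sends 46 ↦ [46=48], 47 ↦ [47=49], 48 ↦ [46=48], 49 ↦ [47=49].
For each subset V ⊆ X/∼, compute π^{-1}(V) ⊆ X and check whether π^{-1}(V) ∈ τ. V is open in τ_Q iff π^{-1}(V) ∈ τ.
  V = {}: π^{-1}(V) = ∅ ∈ τ ✓.
  V = {[46=48]}: π^{-1}(V) = {46, 48} ∈ τ ✓.
  V = {[47=49]}: π^{-1}(V) = {47, 49} ∉ τ ✗.
  V = {[46=48], [47=49]}: π^{-1}(V) = {46, 47, 48, 49} ∈ τ ✓.
Open sets in the quotient: τ_Q = {{}, {[46=48]}, {[46=48], [47=49]}} (3 elements).


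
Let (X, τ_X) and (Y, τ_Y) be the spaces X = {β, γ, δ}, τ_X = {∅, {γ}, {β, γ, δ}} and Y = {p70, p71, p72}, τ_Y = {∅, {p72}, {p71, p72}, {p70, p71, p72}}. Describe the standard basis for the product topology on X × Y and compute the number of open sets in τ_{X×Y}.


Basis B = {∅ × ∅, {γ} × {p72}, {γ} × {p71, p72}, {β, γ, δ} × {p72}, {γ} × {p70, p71, p72}, {β, γ, δ} × {p71, p72}, {β, γ, δ} × {p70, p71, p72}}; |τ_{X×Y}| = 10.

Enumerate products U × V with U ∈ τ_X, V ∈ τ_Y (deduplicated):
  ∅ × ∅ = {} (∅)
  {γ} × {p72} = {(γ,p72)}
  {γ} × {p71, p72} = {(γ,p71), (γ,p72)}
  {β, γ, δ} × {p72} = {(β,p72), (γ,p72), (δ,p72)}
  {γ} × {p70, p71, p72} = {(γ,p70), (γ,p71), (γ,p72)}
  {β, γ, δ} × {p71, p72} = {(β,p71), (β,p72), (γ,p71), (γ,p72), (δ,p71), (δ,p72)}
  {β, γ, δ} × {p70, p71, p72} = {(β,p70), (β,p71), (β,p72), (γ,p70), (γ,p71), (γ,p72), (δ,p70), (δ,p71), (δ,p72)}
These 7 distinct sets form the basis B.
Close under arbitrary unions to get τ_{X×Y}; counting gives |τ_{X×Y}| = 10.


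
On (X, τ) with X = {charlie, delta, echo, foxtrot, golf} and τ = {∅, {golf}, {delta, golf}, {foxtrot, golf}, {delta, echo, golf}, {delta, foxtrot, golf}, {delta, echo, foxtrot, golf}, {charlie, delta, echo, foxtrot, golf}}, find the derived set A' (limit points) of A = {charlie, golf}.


A' = {charlie, delta, echo, foxtrot}

For each x ∈ X, list the open sets U ∈ τ with x ∈ U, then check whether U ∩ (A ∖ {x}) ≠ ∅ for every such U.
  x = charlie: opens ∋ x are {charlie, delta, echo, foxtrot, golf}; each meets A ∖ {charlie}, so x IS a limit point.
  x = delta: opens ∋ x are {delta, golf}, {delta, echo, golf}, {delta, foxtrot, golf}, {delta, echo, foxtrot, golf}, {charlie, delta, echo, foxtrot, golf}; each meets A ∖ {delta}, so x IS a limit point.
  x = echo: opens ∋ x are {delta, echo, golf}, {delta, echo, foxtrot, golf}, {charlie, delta, echo, foxtrot, golf}; each meets A ∖ {echo}, so x IS a limit point.
  x = foxtrot: opens ∋ x are {foxtrot, golf}, {delta, foxtrot, golf}, {delta, echo, foxtrot, golf}, {charlie, delta, echo, foxtrot, golf}; each meets A ∖ {foxtrot}, so x IS a limit point.
  x = golf: open {golf} ∋ x has {golf} ∩ (A ∖ {golf}) = ∅, so x is NOT a limit point.
Collecting: A' = {charlie, delta, echo, foxtrot}.


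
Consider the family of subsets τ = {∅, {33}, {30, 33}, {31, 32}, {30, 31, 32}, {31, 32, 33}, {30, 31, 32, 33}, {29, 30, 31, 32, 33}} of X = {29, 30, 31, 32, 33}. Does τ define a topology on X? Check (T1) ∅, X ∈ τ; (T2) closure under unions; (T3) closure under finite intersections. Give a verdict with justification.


τ is NOT a topology on X.

Axiom (T1): ∅ ∈ τ? Yes; X ∈ τ? Yes.
Axiom (T2/T3): check pairwise unions and intersections of members of τ.
Counterexample for (T3): {30, 33} ∩ {30, 31, 32} = {30} ∉ τ. Therefore τ is NOT a topology.


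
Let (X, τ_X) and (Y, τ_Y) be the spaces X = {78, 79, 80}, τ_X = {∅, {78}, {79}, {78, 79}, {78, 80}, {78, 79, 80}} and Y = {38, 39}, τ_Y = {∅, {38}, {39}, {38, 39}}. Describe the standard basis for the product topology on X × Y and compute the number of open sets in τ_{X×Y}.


Basis B = {∅ × ∅, {78} × {38}, {78} × {39}, {79} × {38}, {79} × {39}, {78} × {38, 39}, {78, 79} × {38}, {78, 80} × {38}, {78, 79} × {39}, {78, 80} × {39}, {79} × {38, 39}, {78, 79, 80} × {38}, {78, 79, 80} × {39}, {78, 79} × {38, 39}, {78, 80} × {38, 39}, {78, 79, 80} × {38, 39}}; |τ_{X×Y}| = 36.

Enumerate products U × V with U ∈ τ_X, V ∈ τ_Y (deduplicated):
  ∅ × ∅ = {} (∅)
  {78} × {38} = {(78,38)}
  {78} × {39} = {(78,39)}
  {79} × {38} = {(79,38)}
  {79} × {39} = {(79,39)}
  {78} × {38, 39} = {(78,38), (78,39)}
  {78, 79} × {38} = {(78,38), (79,38)}
  {78, 80} × {38} = {(78,38), (80,38)}
  {78, 79} × {39} = {(78,39), (79,39)}
  {78, 80} × {39} = {(78,39), (80,39)}
  {79} × {38, 39} = {(79,38), (79,39)}
  {78, 79, 80} × {38} = {(78,38), (79,38), (80,38)}
  {78, 79, 80} × {39} = {(78,39), (79,39), (80,39)}
  {78, 79} × {38, 39} = {(78,38), (78,39), (79,38), (79,39)}
  {78, 80} × {38, 39} = {(78,38), (78,39), (80,38), (80,39)}
  {78, 79, 80} × {38, 39} = {(78,38), (78,39), (79,38), (79,39), (80,38), (80,39)}
These 16 distinct sets form the basis B.
Close under arbitrary unions to get τ_{X×Y}; counting gives |τ_{X×Y}| = 36.


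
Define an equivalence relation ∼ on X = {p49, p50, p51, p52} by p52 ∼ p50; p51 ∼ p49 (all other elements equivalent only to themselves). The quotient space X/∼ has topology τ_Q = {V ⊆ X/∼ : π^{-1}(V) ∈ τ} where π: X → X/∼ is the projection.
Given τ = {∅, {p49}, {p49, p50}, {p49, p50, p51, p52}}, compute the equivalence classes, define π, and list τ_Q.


X/∼ = {[p49=p51], [p50=p52]}; |τ_Q| = 2.

Equivalence classes: [p49=p51], [p50=p52].
Quotient map π: X → X/∼ sends p49 ↦ [p49=p51], p50 ↦ [p50=p52], p51 ↦ [p49=p51], p52 ↦ [p50=p52].
For each subset V ⊆ X/∼, compute π^{-1}(V) ⊆ X and check whether π^{-1}(V) ∈ τ. V is open in τ_Q iff π^{-1}(V) ∈ τ.
  V = {}: π^{-1}(V) = ∅ ∈ τ ✓.
  V = {[p49=p51]}: π^{-1}(V) = {p49, p51} ∉ τ ✗.
  V = {[p50=p52]}: π^{-1}(V) = {p50, p52} ∉ τ ✗.
  V = {[p49=p51], [p50=p52]}: π^{-1}(V) = {p49, p50, p51, p52} ∈ τ ✓.
Open sets in the quotient: τ_Q = {{}, {[p49=p51], [p50=p52]}} (2 elements).


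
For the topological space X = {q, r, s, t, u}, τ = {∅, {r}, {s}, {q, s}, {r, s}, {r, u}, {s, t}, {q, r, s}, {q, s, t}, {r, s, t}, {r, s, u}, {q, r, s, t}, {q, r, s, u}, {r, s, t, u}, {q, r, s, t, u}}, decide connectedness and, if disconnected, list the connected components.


(X, τ) is disconnected; components = [{r, u}, {q, s, t}].

Find clopen sets (U ∈ τ with X ∖ U ∈ τ):
  U = ∅, X ∖ U = {q, r, s, t, u} — both open, so U is clopen.
  U = {r, u}, X ∖ U = {q, s, t} — both open, so U is clopen.
  U = {q, s, t}, X ∖ U = {r, u} — both open, so U is clopen.
  U = {q, r, s, t, u}, X ∖ U = ∅ — both open, so U is clopen.
Nontrivial clopen(s) exist: e.g. {r, u}. So (X, τ) is disconnected.
Compute connected components by grouping points that agree on all clopens:
  component: {r, u}
  component: {q, s, t}


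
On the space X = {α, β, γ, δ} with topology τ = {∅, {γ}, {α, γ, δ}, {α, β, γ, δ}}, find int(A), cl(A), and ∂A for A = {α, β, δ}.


int(A) = ∅, cl(A) = {α, β, δ}, ∂A = {α, β, δ}.

Closed sets in (X, τ) are complements of opens:
  closed(X, τ) = {∅, {β}, {α, β, δ}, {α, β, γ, δ}}.
int(A) = ⋃ {U ∈ τ : U ⊆ A}. Opens contained in A: ∅.
Taking the union of these: int(A) = ∅.
cl(A) = ⋂ {C closed : A ⊆ C}. Closed sets containing A: {α, β, δ}, {α, β, γ, δ}.
Intersecting these: cl(A) = {α, β, δ}.
∂A = cl(A) ∖ int(A) = {α, β, δ} ∖ ∅ = {α, β, δ}.


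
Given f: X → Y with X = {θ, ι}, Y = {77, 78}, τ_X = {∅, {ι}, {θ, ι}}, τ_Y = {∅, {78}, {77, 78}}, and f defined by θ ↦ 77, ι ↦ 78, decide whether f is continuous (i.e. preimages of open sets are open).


f IS continuous.

Compute f^{-1}(U) for each U ∈ τ_Y:
  U = ∅: f^{-1}(U) = ∅ ∈ τ_X ✓.
  U = {78}: f^{-1}(U) = {ι} ∈ τ_X ✓.
  U = {77, 78}: f^{-1}(U) = {θ, ι} ∈ τ_X ✓.
Every preimage lies in τ_X, so f IS continuous.


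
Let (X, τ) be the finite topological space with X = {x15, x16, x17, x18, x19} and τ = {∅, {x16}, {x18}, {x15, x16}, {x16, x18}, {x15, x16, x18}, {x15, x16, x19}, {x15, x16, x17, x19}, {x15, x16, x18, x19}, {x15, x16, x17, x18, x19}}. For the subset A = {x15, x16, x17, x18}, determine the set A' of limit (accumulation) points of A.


A' = {x15, x17, x19}

For each x ∈ X, list the open sets U ∈ τ with x ∈ U, then check whether U ∩ (A ∖ {x}) ≠ ∅ for every such U.
  x = x15: opens ∋ x are {x15, x16}, {x15, x16, x18}, {x15, x16, x19}, {x15, x16, x17, x19}, {x15, x16, x18, x19}, {x15, x16, x17, x18, x19}; each meets A ∖ {x15}, so x IS a limit point.
  x = x16: open {x16} ∋ x has {x16} ∩ (A ∖ {x16}) = ∅, so x is NOT a limit point.
  x = x17: opens ∋ x are {x15, x16, x17, x19}, {x15, x16, x17, x18, x19}; each meets A ∖ {x17}, so x IS a limit point.
  x = x18: open {x18} ∋ x has {x18} ∩ (A ∖ {x18}) = ∅, so x is NOT a limit point.
  x = x19: opens ∋ x are {x15, x16, x19}, {x15, x16, x17, x19}, {x15, x16, x18, x19}, {x15, x16, x17, x18, x19}; each meets A ∖ {x19}, so x IS a limit point.
Collecting: A' = {x15, x17, x19}.


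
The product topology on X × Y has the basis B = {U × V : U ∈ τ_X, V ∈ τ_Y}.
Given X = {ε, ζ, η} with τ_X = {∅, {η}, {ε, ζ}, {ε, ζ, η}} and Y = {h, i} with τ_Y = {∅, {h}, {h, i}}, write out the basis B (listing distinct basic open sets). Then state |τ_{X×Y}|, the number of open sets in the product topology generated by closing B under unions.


Basis B = {∅ × ∅, {η} × {h}, {ε, ζ} × {h}, {η} × {h, i}, {ε, ζ, η} × {h}, {ε, ζ} × {h, i}, {ε, ζ, η} × {h, i}}; |τ_{X×Y}| = 9.

Enumerate products U × V with U ∈ τ_X, V ∈ τ_Y (deduplicated):
  ∅ × ∅ = {} (∅)
  {η} × {h} = {(η,h)}
  {ε, ζ} × {h} = {(ε,h), (ζ,h)}
  {η} × {h, i} = {(η,h), (η,i)}
  {ε, ζ, η} × {h} = {(ε,h), (ζ,h), (η,h)}
  {ε, ζ} × {h, i} = {(ε,h), (ε,i), (ζ,h), (ζ,i)}
  {ε, ζ, η} × {h, i} = {(ε,h), (ε,i), (ζ,h), (ζ,i), (η,h), (η,i)}
These 7 distinct sets form the basis B.
Close under arbitrary unions to get τ_{X×Y}; counting gives |τ_{X×Y}| = 9.


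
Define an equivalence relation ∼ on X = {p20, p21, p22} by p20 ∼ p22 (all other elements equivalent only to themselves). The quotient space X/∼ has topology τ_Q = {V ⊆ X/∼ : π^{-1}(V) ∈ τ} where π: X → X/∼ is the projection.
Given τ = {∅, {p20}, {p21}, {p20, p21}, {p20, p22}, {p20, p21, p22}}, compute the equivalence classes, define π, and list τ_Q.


X/∼ = {[p20=p22], [p21]}; |τ_Q| = 4.

Equivalence classes: [p20=p22], [p21].
Quotient map π: X → X/∼ sends p20 ↦ [p20=p22], p21 ↦ [p21], p22 ↦ [p20=p22].
For each subset V ⊆ X/∼, compute π^{-1}(V) ⊆ X and check whether π^{-1}(V) ∈ τ. V is open in τ_Q iff π^{-1}(V) ∈ τ.
  V = {}: π^{-1}(V) = ∅ ∈ τ ✓.
  V = {[p20=p22]}: π^{-1}(V) = {p20, p22} ∈ τ ✓.
  V = {[p21]}: π^{-1}(V) = {p21} ∈ τ ✓.
  V = {[p20=p22], [p21]}: π^{-1}(V) = {p20, p21, p22} ∈ τ ✓.
Open sets in the quotient: τ_Q = {{}, {[p20=p22]}, {[p21]}, {[p20=p22], [p21]}} (4 elements).


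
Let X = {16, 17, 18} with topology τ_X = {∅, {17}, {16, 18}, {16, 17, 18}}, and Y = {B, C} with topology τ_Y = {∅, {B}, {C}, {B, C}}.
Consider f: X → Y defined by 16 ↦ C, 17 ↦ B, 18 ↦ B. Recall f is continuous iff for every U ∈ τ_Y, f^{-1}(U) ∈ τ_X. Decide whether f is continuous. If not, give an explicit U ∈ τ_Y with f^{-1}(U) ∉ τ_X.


f is NOT continuous.

Compute f^{-1}(U) for each U ∈ τ_Y:
  U = ∅: f^{-1}(U) = ∅ ∈ τ_X ✓.
  U = {B}: f^{-1}(U) = {17, 18} ∉ τ_X ✗.
  U = {C}: f^{-1}(U) = {16} ∉ τ_X ✗.
  U = {B, C}: f^{-1}(U) = {16, 17, 18} ∈ τ_X ✓.
Found U = {B} with f^{-1}(U) = {17, 18} not in τ_X. Therefore f is NOT continuous.
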